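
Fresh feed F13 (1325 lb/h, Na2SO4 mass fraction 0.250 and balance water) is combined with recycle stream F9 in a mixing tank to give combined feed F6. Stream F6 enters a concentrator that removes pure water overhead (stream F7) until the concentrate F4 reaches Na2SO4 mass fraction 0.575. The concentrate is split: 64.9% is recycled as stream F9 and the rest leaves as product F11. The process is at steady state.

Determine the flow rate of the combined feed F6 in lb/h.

Overall Na2SO4 balance (none leaves overhead): Na2SO4 in fresh feed = Na2SO4 in product, i.e. 1325×0.250 = (1−0.649)·F4·0.575.
F4 = 331.25/(0.575×0.351) = 1641.3 lb/h.
Recycle F9 = 0.649×1641.3 = 1065.2 lb/h.
Combined feed F6 = 1325 + 1065.2 = 2390.2 lb/h.

2390 lb/h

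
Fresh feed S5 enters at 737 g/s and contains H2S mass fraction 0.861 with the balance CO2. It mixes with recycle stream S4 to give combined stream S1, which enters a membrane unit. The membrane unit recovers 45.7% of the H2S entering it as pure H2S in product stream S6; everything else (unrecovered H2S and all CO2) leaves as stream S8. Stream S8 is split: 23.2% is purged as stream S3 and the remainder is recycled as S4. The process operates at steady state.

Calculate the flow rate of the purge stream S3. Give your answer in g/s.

CO2 enters only via S5 and leaves only via the purge: 737×0.139 = 0.232×(CO2 in S8), and the membrane unit passes all CO2, so CO2 in S1 = CO2 in S8 = 441.56 g/s.
H2S in S1: m_A = 737×0.861 + (1−0.232)·(1−0.457)·m_A, so m_A = 634.56/0.5830 = 1088.5 g/s.
S8 = (1−0.457)×1088.5 + 441.56 = 1032.6 g/s.
Purge S3 = 0.232×1032.6 = 239.57 g/s.

239.6 g/s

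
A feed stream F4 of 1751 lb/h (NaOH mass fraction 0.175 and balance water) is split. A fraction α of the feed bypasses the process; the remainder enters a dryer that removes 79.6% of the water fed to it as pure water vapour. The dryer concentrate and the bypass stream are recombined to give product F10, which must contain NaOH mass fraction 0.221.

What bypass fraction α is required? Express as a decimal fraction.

All 1751×0.175 = 306.42 lb/h of NaOH reaches F10, so F10 = 306.42/0.221 = 1386.5 lb/h and vapour = 364.46 lb/h.
The evaporator receives (1−α)·1751 of feed at 0.825 water and removes 0.796 of that water:
0.796×0.825×(1−α)×1751 = 364.46
(1−α) = 364.46/1149.9 = 0.3170;  α = 0.6830.

0.683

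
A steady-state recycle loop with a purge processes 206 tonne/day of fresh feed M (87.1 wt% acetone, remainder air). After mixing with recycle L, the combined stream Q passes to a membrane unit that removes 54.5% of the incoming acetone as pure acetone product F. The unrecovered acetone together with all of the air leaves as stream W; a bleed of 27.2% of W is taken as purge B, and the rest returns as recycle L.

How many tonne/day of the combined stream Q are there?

366 tonne/day

air enters only via M and leaves only via the purge: 206×0.129 = 0.272×(air in W), and the membrane unit passes all air, so air in Q = air in W = 97.699 tonne/day.
acetone in Q: m_A = 206×0.871 + (1−0.272)·(1−0.545)·m_A, so m_A = 179.43/0.6688 = 268.3 tonne/day.
Q = 268.3 + 97.699 = 366 tonne/day.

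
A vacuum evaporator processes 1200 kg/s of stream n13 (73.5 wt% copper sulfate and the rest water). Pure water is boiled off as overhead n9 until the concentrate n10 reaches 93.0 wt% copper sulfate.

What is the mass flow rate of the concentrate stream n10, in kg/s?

copper sulfate is conserved: 1200×0.735 = 882 kg/s all reports to the concentrate.
Concentrate = 882/(target fraction) = 948.39 kg/s.

948.4 kg/s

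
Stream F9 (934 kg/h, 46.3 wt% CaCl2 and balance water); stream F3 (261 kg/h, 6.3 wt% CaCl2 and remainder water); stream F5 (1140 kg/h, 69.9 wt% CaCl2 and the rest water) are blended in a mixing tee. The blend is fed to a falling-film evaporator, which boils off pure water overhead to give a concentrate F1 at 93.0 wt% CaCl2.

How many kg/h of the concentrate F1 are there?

CaCl2 entering = 934×0.463 + 261×0.063 + 1140×0.699 = 1245.7 kg/h.
All CaCl2 reports to F1, so F1 = 1245.7/0.930 = 1339.5 kg/h.

1340 kg/h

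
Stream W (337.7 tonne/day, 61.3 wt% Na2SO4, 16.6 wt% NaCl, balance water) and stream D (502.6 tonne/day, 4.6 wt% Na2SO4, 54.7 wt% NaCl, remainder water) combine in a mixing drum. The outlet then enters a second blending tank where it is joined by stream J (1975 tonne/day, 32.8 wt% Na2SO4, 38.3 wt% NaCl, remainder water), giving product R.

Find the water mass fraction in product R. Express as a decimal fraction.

0.3019

Overall, product flow = 2815.3 tonne/day.
water in = 337.7×0.221 + 502.6×0.407 + 1975×0.289 = 849.96 tonne/day.
water fraction in R = 0.3019.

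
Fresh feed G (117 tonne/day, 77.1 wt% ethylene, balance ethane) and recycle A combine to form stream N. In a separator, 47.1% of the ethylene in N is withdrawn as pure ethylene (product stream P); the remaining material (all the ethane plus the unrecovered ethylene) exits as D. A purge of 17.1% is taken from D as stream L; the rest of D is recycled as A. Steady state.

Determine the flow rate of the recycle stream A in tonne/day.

200.3 tonne/day

ethane enters only via G and leaves only via the purge: 117×0.229 = 0.171×(ethane in D), and the separator passes all ethane, so ethane in N = ethane in D = 156.68 tonne/day.
ethylene in N: m_A = 117×0.771 + (1−0.171)·(1−0.471)·m_A, so m_A = 90.207/0.5615 = 160.67 tonne/day.
D = (1−0.471)×160.67 + 156.68 = 241.68 tonne/day.
Recycle A = (1−0.171)×241.68 = 200.35 tonne/day.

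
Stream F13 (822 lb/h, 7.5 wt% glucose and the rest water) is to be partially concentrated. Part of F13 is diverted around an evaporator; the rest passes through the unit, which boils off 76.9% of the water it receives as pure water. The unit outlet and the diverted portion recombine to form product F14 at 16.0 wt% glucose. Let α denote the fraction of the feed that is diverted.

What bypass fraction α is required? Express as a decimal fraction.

0.253

All 822×0.075 = 61.65 lb/h of glucose reaches F14, so F14 = 61.65/0.160 = 385.31 lb/h and vapour = 436.69 lb/h.
The evaporator receives (1−α)·822 of feed at 0.925 water and removes 0.769 of that water:
0.769×0.925×(1−α)×822 = 436.69
(1−α) = 436.69/584.71 = 0.7468;  α = 0.2532.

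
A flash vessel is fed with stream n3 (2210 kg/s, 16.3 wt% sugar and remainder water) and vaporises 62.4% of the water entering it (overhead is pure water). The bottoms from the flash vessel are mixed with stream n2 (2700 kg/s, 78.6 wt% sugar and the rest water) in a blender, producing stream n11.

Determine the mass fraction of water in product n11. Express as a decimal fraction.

0.339

Vapour removed = 0.624×0.837×2210 = 1154.3 kg/s; concentrate = 1055.7 kg/s.
water reaching the mixer = 695.51 (from concentrate) + 2700×0.214 = 1273.3 kg/s.
Product flow = 1055.7 + 2700 = 3755.7 kg/s; water fraction = 0.339.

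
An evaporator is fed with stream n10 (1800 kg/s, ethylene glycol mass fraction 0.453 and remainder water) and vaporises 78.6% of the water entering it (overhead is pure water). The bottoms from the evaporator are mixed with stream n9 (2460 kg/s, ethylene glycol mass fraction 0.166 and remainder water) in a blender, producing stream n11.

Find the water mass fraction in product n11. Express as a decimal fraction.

0.649

Vapour removed = 0.786×0.547×1800 = 773.9 kg/s; concentrate = 1026.1 kg/s.
water reaching the mixer = 210.7 (from concentrate) + 2460×0.834 = 2262.3 kg/s.
Product flow = 1026.1 + 2460 = 3486.1 kg/s; water fraction = 0.649.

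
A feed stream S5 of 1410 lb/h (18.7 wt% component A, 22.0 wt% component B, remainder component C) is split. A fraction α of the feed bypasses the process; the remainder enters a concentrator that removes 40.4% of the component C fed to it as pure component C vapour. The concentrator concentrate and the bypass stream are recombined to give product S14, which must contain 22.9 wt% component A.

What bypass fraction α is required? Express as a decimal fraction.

0.234

All 1410×0.187 = 263.67 lb/h of component A reaches S14, so S14 = 263.67/0.229 = 1151.4 lb/h and vapour = 258.6 lb/h.
The evaporator receives (1−α)·1410 of feed at 0.593 component C and removes 0.404 of that component C:
0.404×0.593×(1−α)×1410 = 258.6
(1−α) = 258.6/337.8 = 0.7656;  α = 0.2344.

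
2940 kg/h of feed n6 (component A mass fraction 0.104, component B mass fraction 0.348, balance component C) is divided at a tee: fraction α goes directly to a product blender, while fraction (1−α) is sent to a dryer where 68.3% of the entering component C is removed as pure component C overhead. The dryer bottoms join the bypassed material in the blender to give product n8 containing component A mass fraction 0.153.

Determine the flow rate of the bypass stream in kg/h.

All 2940×0.104 = 305.76 kg/h of component A reaches n8, so n8 = 305.76/0.153 = 1998.4 kg/h and vapour = 941.57 kg/h.
The evaporator receives (1−α)·2940 of feed at 0.548 component C and removes 0.683 of that component C:
0.683×0.548×(1−α)×2940 = 941.57
(1−α) = 941.57/1100.4 = 0.8557;  α = 0.1443.
Bypass flow = 0.1443×2940 = 424.35 kg/h.

424.3 kg/h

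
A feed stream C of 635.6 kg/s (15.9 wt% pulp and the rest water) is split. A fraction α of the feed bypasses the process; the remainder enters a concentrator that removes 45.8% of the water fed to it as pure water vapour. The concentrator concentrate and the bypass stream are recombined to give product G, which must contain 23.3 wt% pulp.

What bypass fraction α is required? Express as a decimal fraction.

All 635.6×0.159 = 101.06 kg/s of pulp reaches G, so G = 101.06/0.233 = 433.74 kg/s and vapour = 201.86 kg/s.
The evaporator receives (1−α)·635.6 of feed at 0.841 water and removes 0.458 of that water:
0.458×0.841×(1−α)×635.6 = 201.86
(1−α) = 201.86/244.82 = 0.8245;  α = 0.1755.

0.175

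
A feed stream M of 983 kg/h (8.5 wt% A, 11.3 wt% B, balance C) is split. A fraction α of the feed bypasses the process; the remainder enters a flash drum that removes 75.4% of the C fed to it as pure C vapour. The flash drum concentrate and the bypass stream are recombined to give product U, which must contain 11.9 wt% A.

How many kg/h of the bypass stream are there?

518.5 kg/h

All 983×0.085 = 83.555 kg/h of A reaches U, so U = 83.555/0.119 = 702.14 kg/h and vapour = 280.86 kg/h.
The evaporator receives (1−α)·983 of feed at 0.802 C and removes 0.754 of that C:
0.754×0.802×(1−α)×983 = 280.86
(1−α) = 280.86/594.43 = 0.4725;  α = 0.5275.
Bypass flow = 0.5275×983 = 518.55 kg/h.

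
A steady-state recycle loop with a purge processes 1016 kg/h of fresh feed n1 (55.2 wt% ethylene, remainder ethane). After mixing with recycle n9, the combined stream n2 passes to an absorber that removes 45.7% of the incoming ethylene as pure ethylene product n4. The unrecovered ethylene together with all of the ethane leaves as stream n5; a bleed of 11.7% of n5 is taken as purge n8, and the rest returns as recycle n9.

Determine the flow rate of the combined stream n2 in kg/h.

ethane enters only via n1 and leaves only via the purge: 1016×0.448 = 0.117×(ethane in n5), and the absorber passes all ethane, so ethane in n2 = ethane in n5 = 3890.3 kg/h.
ethylene in n2: m_A = 1016×0.552 + (1−0.117)·(1−0.457)·m_A, so m_A = 560.83/0.5205 = 1077.4 kg/h.
n2 = 1077.4 + 3890.3 = 4967.7 kg/h.

4968 kg/h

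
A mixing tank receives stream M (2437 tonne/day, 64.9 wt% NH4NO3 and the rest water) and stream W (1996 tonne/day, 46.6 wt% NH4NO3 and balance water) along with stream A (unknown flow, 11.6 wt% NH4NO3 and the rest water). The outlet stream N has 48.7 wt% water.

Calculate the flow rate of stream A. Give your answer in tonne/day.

598.5 tonne/day

Let A be the unknown flow. Total out = 4433 + A.
water balance: 1921.3 + 0.884·A = 0.487·(4433 + A)
(0.884 − 0.487)·A = 0.487×4433 − 1921.3 = 237.62
A = 237.62 / 0.397 = 598.54 tonne/day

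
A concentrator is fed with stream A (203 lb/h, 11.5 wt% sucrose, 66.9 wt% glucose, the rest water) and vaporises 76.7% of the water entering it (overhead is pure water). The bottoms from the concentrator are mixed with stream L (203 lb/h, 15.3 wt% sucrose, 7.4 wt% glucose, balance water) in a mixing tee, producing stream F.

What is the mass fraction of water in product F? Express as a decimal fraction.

Vapour removed = 0.767×0.216×203 = 33.631 lb/h; concentrate = 169.37 lb/h.
water reaching the mixer = 10.217 (from concentrate) + 203×0.773 = 167.14 lb/h.
Product flow = 169.37 + 203 = 372.37 lb/h; water fraction = 0.4488.

0.4488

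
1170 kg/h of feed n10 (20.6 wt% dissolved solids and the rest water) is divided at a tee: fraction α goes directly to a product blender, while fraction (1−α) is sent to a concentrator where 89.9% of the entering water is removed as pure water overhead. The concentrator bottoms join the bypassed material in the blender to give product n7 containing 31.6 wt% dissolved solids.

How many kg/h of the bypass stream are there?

All 1170×0.206 = 241.02 kg/h of dissolved solids reaches n7, so n7 = 241.02/0.316 = 762.72 kg/h and vapour = 407.28 kg/h.
The evaporator receives (1−α)·1170 of feed at 0.794 water and removes 0.899 of that water:
0.899×0.794×(1−α)×1170 = 407.28
(1−α) = 407.28/835.15 = 0.4877;  α = 0.5123.
Bypass flow = 0.5123×1170 = 599.43 kg/h.

599.4 kg/h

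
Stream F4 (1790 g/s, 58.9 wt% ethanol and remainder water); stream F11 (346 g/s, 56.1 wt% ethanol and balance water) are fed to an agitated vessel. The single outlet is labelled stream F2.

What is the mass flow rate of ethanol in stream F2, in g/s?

ethanol out = ethanol in = 1790×0.589 + 346×0.561 = 1248.4 g/s.

1248 g/s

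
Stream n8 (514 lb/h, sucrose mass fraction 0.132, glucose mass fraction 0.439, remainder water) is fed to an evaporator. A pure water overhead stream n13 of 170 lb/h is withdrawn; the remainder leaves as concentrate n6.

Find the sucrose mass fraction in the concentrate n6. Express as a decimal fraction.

0.197

sucrose is not removed: 514×0.132 = 67.848 lb/h of sucrose enters n6.
Concentrate = 514 − 170 = 344 lb/h.
Mass fraction = 67.848/344 = 0.197.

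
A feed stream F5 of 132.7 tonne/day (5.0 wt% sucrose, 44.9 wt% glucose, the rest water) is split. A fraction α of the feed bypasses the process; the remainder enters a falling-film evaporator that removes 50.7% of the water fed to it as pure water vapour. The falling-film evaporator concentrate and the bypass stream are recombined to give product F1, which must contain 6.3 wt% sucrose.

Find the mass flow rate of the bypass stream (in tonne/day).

All 132.7×0.050 = 6.635 tonne/day of sucrose reaches F1, so F1 = 6.635/0.063 = 105.32 tonne/day and vapour = 27.383 tonne/day.
The evaporator receives (1−α)·132.7 of feed at 0.501 water and removes 0.507 of that water:
0.507×0.501×(1−α)×132.7 = 27.383
(1−α) = 27.383/33.707 = 0.8124;  α = 0.1876.
Bypass flow = 0.1876×132.7 = 24.898 tonne/day.

24.9 tonne/day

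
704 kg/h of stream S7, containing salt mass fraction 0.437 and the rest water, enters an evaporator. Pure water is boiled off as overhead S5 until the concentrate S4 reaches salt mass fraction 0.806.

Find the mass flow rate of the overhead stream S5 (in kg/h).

322.3 kg/h

salt is conserved: 704×0.437 = 307.65 kg/h all reports to the concentrate.
Concentrate = 307.65/(target fraction) = 381.7 kg/h.
Overhead = 704 − 381.7 = 322.3 kg/h.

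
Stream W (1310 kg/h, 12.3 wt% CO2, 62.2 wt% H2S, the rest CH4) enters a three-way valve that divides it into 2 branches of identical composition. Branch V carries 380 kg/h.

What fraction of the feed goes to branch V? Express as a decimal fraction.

Fraction to V = 380/1310 = 0.2901.

0.290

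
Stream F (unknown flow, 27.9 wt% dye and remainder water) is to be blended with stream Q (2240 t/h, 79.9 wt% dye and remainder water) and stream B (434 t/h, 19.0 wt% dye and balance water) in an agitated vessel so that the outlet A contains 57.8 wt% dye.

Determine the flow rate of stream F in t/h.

Let F be the unknown flow. Total out = 2674 + F.
dye balance: 1872.2 + 0.279·F = 0.578·(2674 + F)
(0.279 − 0.578)·F = 0.578×2674 − 1872.2 = -326.65
F = -326.65 / -0.299 = 1092.5 t/h

1092 t/h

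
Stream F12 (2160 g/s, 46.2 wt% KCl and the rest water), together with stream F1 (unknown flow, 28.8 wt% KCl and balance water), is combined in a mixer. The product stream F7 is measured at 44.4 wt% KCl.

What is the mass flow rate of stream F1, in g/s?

249.2 g/s

Let F1 be the unknown flow. Total out = 2160 + F1.
KCl balance: 997.92 + 0.288·F1 = 0.444·(2160 + F1)
(0.288 − 0.444)·F1 = 0.444×2160 − 997.92 = -38.88
F1 = -38.88 / -0.156 = 249.23 g/s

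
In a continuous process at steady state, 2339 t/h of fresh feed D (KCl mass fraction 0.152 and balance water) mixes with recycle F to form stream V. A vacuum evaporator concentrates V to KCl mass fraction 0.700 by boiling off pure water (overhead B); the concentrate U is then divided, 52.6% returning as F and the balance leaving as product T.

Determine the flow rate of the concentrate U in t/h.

1072 t/h

Overall KCl balance (none leaves overhead): KCl in fresh feed = KCl in product, i.e. 2339×0.152 = (1−0.526)·U·0.700.
U = 355.53/(0.700×0.474) = 1071.5 t/h.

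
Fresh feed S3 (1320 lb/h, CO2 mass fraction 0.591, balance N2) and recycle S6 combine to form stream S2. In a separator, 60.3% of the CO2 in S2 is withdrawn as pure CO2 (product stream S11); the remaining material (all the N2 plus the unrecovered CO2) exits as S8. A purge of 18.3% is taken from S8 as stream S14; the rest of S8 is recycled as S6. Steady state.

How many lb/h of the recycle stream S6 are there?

N2 enters only via S3 and leaves only via the purge: 1320×0.409 = 0.183×(N2 in S8), and the separator passes all N2, so N2 in S2 = N2 in S8 = 2950.2 lb/h.
CO2 in S2: m_A = 1320×0.591 + (1−0.183)·(1−0.603)·m_A, so m_A = 780.12/0.6757 = 1154.6 lb/h.
S8 = (1−0.603)×1154.6 + 2950.2 = 3408.5 lb/h.
Recycle S6 = (1−0.183)×3408.5 = 2784.8 lb/h.

2785 lb/h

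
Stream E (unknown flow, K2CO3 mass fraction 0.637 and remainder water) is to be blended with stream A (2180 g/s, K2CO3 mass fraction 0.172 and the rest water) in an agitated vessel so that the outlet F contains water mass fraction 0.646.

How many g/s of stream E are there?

Let E be the unknown flow. Total out = 2180 + E.
water balance: 1805 + 0.363·E = 0.646·(2180 + E)
(0.363 − 0.646)·E = 0.646×2180 − 1805 = -396.76
E = -396.76 / -0.283 = 1402 g/s

1402 g/s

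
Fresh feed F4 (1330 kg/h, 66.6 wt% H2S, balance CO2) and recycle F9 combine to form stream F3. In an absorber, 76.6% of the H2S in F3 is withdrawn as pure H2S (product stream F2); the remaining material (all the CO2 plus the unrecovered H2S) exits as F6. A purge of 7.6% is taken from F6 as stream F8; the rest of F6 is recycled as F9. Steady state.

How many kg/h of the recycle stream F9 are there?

5645 kg/h

CO2 enters only via F4 and leaves only via the purge: 1330×0.334 = 0.076×(CO2 in F6), and the absorber passes all CO2, so CO2 in F3 = CO2 in F6 = 5845 kg/h.
H2S in F3: m_A = 1330×0.666 + (1−0.076)·(1−0.766)·m_A, so m_A = 885.78/0.7838 = 1130.1 kg/h.
F6 = (1−0.766)×1130.1 + 5845 = 6109.5 kg/h.
Recycle F9 = (1−0.076)×6109.5 = 5645.1 kg/h.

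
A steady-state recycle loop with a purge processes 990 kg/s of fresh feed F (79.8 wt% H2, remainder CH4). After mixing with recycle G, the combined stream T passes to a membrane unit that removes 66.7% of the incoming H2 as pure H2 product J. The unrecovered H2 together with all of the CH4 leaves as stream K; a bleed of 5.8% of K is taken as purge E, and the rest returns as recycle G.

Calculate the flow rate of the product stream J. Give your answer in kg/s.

H2 in T: m_A = 990×0.798 + (1−0.058)·(1−0.667)·m_A, so m_A = 790.02/0.6863 = 1151.1 kg/s.
Product J = 0.667×1151.1 = 767.79 kg/s.

767.8 kg/s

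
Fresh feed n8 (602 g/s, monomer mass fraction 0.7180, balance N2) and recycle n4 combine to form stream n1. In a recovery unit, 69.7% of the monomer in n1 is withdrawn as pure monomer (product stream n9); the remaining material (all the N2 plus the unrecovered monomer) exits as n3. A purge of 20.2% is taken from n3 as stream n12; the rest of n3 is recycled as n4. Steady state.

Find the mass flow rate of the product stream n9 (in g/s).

397.3 g/s

monomer in n1: m_A = 602×0.718 + (1−0.202)·(1−0.697)·m_A, so m_A = 432.24/0.7582 = 570.08 g/s.
Product n9 = 0.697×570.08 = 397.34 g/s.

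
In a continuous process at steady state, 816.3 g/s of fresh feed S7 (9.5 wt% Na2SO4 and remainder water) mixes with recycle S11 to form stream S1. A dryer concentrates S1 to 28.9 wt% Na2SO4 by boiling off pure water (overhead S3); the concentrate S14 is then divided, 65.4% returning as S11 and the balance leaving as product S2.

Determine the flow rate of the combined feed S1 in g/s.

1323 g/s

Overall Na2SO4 balance (none leaves overhead): Na2SO4 in fresh feed = Na2SO4 in product, i.e. 816.3×0.095 = (1−0.654)·S14·0.289.
S14 = 77.548/(0.289×0.346) = 775.53 g/s.
Recycle S11 = 0.654×775.53 = 507.2 g/s.
Combined feed S1 = 816.3 + 507.2 = 1323.5 g/s.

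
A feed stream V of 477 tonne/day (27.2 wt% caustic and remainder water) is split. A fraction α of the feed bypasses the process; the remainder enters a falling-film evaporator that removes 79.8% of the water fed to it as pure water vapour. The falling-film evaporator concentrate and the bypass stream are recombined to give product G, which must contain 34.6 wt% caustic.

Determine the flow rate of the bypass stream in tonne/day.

All 477×0.272 = 129.74 tonne/day of caustic reaches G, so G = 129.74/0.346 = 374.98 tonne/day and vapour = 102.02 tonne/day.
The evaporator receives (1−α)·477 of feed at 0.728 water and removes 0.798 of that water:
0.798×0.728×(1−α)×477 = 102.02
(1−α) = 102.02/277.11 = 0.3681;  α = 0.6319.
Bypass flow = 0.6319×477 = 301.39 tonne/day.

301.4 tonne/day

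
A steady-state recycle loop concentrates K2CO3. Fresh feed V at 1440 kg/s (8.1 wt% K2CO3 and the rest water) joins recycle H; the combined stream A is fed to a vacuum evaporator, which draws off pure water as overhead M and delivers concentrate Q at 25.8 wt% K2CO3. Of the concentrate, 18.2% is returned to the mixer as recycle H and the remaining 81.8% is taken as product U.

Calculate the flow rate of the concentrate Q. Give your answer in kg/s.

Overall K2CO3 balance (none leaves overhead): K2CO3 in fresh feed = K2CO3 in product, i.e. 1440×0.081 = (1−0.182)·Q·0.258.
Q = 116.64/(0.258×0.818) = 552.68 kg/s.

552.7 kg/s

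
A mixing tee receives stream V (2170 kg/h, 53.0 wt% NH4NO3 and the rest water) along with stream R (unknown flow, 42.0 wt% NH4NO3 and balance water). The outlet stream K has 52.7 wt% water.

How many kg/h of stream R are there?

Let R be the unknown flow. Total out = 2170 + R.
water balance: 1019.9 + 0.580·R = 0.527·(2170 + R)
(0.580 − 0.527)·R = 0.527×2170 − 1019.9 = 123.69
R = 123.69 / 0.053 = 2333.8 kg/h

2334 kg/h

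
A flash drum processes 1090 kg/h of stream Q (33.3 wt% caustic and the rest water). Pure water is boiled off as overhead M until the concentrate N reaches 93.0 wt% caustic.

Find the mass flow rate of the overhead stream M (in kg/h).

caustic is conserved: 1090×0.333 = 362.97 kg/h all reports to the concentrate.
Concentrate = 362.97/(target fraction) = 390.29 kg/h.
Overhead = 1090 − 390.29 = 699.71 kg/h.

699.7 kg/h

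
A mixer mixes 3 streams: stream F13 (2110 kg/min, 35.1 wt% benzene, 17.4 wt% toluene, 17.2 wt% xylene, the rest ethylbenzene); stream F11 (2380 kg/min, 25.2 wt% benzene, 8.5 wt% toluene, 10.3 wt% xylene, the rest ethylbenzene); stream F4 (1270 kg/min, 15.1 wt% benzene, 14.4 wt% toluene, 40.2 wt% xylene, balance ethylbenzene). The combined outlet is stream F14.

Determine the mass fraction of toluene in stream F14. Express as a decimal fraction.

0.131

Total flow out = 2110 + 2380 + 1270 = 5760 kg/min.
toluene in = 2110×0.174 + 2380×0.085 + 1270×0.144 = 752.32 kg/min.
toluene mass fraction in F14 = 752.32/5760 = 0.131.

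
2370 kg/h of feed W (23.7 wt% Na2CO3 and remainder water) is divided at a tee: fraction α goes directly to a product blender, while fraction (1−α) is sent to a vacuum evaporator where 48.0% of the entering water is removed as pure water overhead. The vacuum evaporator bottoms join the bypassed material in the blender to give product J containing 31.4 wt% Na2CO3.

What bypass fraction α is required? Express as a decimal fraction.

All 2370×0.237 = 561.69 kg/h of Na2CO3 reaches J, so J = 561.69/0.314 = 1788.8 kg/h and vapour = 581.18 kg/h.
The evaporator receives (1−α)·2370 of feed at 0.763 water and removes 0.480 of that water:
0.480×0.763×(1−α)×2370 = 581.18
(1−α) = 581.18/867.99 = 0.6696;  α = 0.3304.

0.330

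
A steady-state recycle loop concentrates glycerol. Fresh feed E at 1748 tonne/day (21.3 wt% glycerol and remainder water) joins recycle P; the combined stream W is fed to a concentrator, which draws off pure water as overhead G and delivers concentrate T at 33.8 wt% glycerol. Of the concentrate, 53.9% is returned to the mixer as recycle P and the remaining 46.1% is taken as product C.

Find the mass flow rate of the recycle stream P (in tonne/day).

1288 tonne/day

Overall glycerol balance (none leaves overhead): glycerol in fresh feed = glycerol in product, i.e. 1748×0.213 = (1−0.539)·T·0.338.
T = 372.32/(0.338×0.461) = 2389.5 tonne/day.
Recycle P = 0.539×2389.5 = 1287.9 tonne/day.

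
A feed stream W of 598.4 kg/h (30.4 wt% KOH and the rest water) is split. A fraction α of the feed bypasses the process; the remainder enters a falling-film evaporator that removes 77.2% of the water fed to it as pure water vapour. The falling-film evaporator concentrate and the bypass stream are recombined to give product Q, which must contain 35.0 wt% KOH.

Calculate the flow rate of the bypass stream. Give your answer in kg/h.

452 kg/h

All 598.4×0.304 = 181.91 kg/h of KOH reaches Q, so Q = 181.91/0.350 = 519.75 kg/h and vapour = 78.647 kg/h.
The evaporator receives (1−α)·598.4 of feed at 0.696 water and removes 0.772 of that water:
0.772×0.696×(1−α)×598.4 = 78.647
(1−α) = 78.647/321.53 = 0.2446;  α = 0.7554.
Bypass flow = 0.7554×598.4 = 452.03 kg/h.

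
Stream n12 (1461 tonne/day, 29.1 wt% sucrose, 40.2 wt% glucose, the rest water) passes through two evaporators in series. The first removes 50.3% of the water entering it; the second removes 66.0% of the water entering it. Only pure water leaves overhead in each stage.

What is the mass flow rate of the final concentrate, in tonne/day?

water in feed = 1461×0.307 = 448.53 tonne/day.
After stage 1: water left = (1−0.503)×448.53 = 222.92; stream total = 1235.4 tonne/day.
After stage 2: water left = (1−0.660)×222.92 = 75.792; final concentrate = 1088.3 tonne/day.

1088 tonne/day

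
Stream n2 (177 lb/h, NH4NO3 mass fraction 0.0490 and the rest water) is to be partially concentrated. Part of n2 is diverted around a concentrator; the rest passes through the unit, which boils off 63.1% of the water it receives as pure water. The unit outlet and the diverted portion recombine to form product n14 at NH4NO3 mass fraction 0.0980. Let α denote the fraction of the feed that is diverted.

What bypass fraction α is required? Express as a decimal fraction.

0.167

All 177×0.049 = 8.673 lb/h of NH4NO3 reaches n14, so n14 = 8.673/0.098 = 88.5 lb/h and vapour = 88.5 lb/h.
The evaporator receives (1−α)·177 of feed at 0.951 water and removes 0.631 of that water:
0.631×0.951×(1−α)×177 = 88.5
(1−α) = 88.5/106.21 = 0.8332;  α = 0.1668.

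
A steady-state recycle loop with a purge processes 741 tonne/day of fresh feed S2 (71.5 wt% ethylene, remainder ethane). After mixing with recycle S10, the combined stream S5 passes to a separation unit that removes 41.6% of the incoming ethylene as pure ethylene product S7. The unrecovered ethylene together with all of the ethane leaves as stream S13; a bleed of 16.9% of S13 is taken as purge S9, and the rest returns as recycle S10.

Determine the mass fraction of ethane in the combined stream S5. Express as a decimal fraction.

0.548

ethane enters only via S2 and leaves only via the purge: 741×0.285 = 0.169×(ethane in S13), and the separation unit passes all ethane, so ethane in S5 = ethane in S13 = 1249.6 tonne/day.
ethylene in S5: m_A = 741×0.715 + (1−0.169)·(1−0.416)·m_A, so m_A = 529.81/0.5147 = 1029.4 tonne/day.
S5 = 1029.4 + 1249.6 = 2279 tonne/day.
ethane fraction in S5 = 1249.6/2279 = 0.548.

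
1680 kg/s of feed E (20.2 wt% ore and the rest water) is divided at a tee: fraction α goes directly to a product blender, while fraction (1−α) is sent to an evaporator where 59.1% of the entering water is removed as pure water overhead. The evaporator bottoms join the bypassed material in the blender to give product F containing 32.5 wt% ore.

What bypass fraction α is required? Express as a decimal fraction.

All 1680×0.202 = 339.36 kg/s of ore reaches F, so F = 339.36/0.325 = 1044.2 kg/s and vapour = 635.82 kg/s.
The evaporator receives (1−α)·1680 of feed at 0.798 water and removes 0.591 of that water:
0.591×0.798×(1−α)×1680 = 635.82
(1−α) = 635.82/792.32 = 0.8025;  α = 0.1975.

0.198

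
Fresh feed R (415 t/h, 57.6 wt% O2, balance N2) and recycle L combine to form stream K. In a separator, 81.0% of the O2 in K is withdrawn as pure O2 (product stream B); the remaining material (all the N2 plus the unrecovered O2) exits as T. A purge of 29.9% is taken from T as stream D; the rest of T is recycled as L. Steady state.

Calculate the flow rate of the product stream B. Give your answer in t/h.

O2 in K: m_A = 415×0.576 + (1−0.299)·(1−0.810)·m_A, so m_A = 239.04/0.8668 = 275.77 t/h.
Product B = 0.810×275.77 = 223.37 t/h.

223.4 t/h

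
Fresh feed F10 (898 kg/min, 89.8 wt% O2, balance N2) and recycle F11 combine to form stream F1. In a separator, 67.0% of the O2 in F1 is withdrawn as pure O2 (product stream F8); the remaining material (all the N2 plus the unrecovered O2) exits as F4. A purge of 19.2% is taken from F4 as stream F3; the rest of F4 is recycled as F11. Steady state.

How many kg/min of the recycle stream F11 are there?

N2 enters only via F10 and leaves only via the purge: 898×0.102 = 0.192×(N2 in F4), and the separator passes all N2, so N2 in F1 = N2 in F4 = 477.06 kg/min.
O2 in F1: m_A = 898×0.898 + (1−0.192)·(1−0.670)·m_A, so m_A = 806.4/0.7334 = 1099.6 kg/min.
F4 = (1−0.670)×1099.6 + 477.06 = 839.93 kg/min.
Recycle F11 = (1−0.192)×839.93 = 678.66 kg/min.

678.7 kg/min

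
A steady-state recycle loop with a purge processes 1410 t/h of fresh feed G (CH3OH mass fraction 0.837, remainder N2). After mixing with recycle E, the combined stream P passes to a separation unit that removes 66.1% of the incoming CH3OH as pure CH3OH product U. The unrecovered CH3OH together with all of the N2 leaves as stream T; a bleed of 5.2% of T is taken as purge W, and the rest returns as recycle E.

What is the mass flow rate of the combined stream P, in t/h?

N2 enters only via G and leaves only via the purge: 1410×0.163 = 0.052×(N2 in T), and the separation unit passes all N2, so N2 in P = N2 in T = 4419.8 t/h.
CH3OH in P: m_A = 1410×0.837 + (1−0.052)·(1−0.661)·m_A, so m_A = 1180.2/0.6786 = 1739.1 t/h.
P = 1739.1 + 4419.8 = 6158.9 t/h.

6159 t/h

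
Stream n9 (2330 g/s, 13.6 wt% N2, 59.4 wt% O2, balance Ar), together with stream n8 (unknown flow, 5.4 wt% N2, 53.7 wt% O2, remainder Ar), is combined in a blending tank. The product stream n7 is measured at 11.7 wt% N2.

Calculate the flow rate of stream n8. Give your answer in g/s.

702.7 g/s

Let n8 be the unknown flow. Total out = 2330 + n8.
N2 balance: 316.88 + 0.054·n8 = 0.117·(2330 + n8)
(0.054 − 0.117)·n8 = 0.117×2330 − 316.88 = -44.27
n8 = -44.27 / -0.063 = 702.7 g/s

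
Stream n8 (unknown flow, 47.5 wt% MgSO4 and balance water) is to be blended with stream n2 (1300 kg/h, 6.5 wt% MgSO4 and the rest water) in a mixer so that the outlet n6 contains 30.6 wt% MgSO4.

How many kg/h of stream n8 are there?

1854 kg/h

Let n8 be the unknown flow. Total out = 1300 + n8.
MgSO4 balance: 84.5 + 0.475·n8 = 0.306·(1300 + n8)
(0.475 − 0.306)·n8 = 0.306×1300 − 84.5 = 313.3
n8 = 313.3 / 0.169 = 1853.8 kg/h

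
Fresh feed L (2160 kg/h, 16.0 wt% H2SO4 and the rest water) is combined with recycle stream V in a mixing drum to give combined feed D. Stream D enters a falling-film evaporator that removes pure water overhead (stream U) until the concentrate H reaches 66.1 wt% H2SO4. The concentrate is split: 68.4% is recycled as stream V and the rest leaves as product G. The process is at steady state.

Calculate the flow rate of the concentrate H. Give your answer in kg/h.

Overall H2SO4 balance (none leaves overhead): H2SO4 in fresh feed = H2SO4 in product, i.e. 2160×0.160 = (1−0.684)·H·0.661.
H = 345.6/(0.661×0.316) = 1654.6 kg/h.

1655 kg/h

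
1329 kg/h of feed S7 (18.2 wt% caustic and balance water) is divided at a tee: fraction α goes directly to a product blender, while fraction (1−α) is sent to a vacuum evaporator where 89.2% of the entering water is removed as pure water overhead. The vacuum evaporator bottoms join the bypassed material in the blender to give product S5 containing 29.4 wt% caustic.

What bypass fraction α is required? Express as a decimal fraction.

0.478

All 1329×0.182 = 241.88 kg/h of caustic reaches S5, so S5 = 241.88/0.294 = 822.71 kg/h and vapour = 506.29 kg/h.
The evaporator receives (1−α)·1329 of feed at 0.818 water and removes 0.892 of that water:
0.892×0.818×(1−α)×1329 = 506.29
(1−α) = 506.29/969.71 = 0.5221;  α = 0.4779.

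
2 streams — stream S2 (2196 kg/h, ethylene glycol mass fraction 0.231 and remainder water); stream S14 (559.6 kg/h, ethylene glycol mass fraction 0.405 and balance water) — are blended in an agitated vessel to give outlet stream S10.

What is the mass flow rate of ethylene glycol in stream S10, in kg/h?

ethylene glycol out = ethylene glycol in = 2196×0.231 + 559.6×0.405 = 733.91 kg/h.

733.9 kg/h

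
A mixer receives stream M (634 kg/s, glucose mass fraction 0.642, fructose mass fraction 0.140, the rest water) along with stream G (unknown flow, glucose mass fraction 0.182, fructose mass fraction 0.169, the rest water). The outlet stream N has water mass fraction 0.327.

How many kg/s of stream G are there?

Let G be the unknown flow. Total out = 634 + G.
water balance: 138.21 + 0.649·G = 0.327·(634 + G)
(0.649 − 0.327)·G = 0.327×634 − 138.21 = 69.106
G = 69.106 / 0.322 = 214.61 kg/s

214.6 kg/s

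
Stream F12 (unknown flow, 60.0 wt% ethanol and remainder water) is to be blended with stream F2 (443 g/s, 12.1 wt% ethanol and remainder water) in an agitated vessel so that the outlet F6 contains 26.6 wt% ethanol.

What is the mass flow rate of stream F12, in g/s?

192.3 g/s

Let F12 be the unknown flow. Total out = 443 + F12.
ethanol balance: 53.603 + 0.600·F12 = 0.266·(443 + F12)
(0.600 − 0.266)·F12 = 0.266×443 − 53.603 = 64.235
F12 = 64.235 / 0.334 = 192.32 g/s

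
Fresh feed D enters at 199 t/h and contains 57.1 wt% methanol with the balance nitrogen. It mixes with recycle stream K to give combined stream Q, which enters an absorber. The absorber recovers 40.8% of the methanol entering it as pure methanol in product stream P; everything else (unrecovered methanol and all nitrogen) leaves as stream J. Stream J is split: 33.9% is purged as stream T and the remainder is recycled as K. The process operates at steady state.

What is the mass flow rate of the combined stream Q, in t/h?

438.5 t/h

nitrogen enters only via D and leaves only via the purge: 199×0.429 = 0.339×(nitrogen in J), and the absorber passes all nitrogen, so nitrogen in Q = nitrogen in J = 251.83 t/h.
methanol in Q: m_A = 199×0.571 + (1−0.339)·(1−0.408)·m_A, so m_A = 113.63/0.6087 = 186.68 t/h.
Q = 186.68 + 251.83 = 438.51 t/h.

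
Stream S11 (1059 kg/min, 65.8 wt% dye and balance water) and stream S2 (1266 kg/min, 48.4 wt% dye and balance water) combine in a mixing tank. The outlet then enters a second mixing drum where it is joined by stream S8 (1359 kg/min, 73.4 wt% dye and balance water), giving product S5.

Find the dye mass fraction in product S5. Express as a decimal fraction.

0.626

Overall, product flow = 3684 kg/min.
dye in = 1059×0.658 + 1266×0.484 + 1359×0.734 = 2307.1 kg/min.
dye fraction in S5 = 0.626.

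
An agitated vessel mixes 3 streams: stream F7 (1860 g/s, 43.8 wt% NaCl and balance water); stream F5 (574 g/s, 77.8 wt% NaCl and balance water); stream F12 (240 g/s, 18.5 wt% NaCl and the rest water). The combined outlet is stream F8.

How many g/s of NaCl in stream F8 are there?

NaCl out = NaCl in = 1860×0.438 + 574×0.778 + 240×0.185 = 1305.7 g/s.

1306 g/s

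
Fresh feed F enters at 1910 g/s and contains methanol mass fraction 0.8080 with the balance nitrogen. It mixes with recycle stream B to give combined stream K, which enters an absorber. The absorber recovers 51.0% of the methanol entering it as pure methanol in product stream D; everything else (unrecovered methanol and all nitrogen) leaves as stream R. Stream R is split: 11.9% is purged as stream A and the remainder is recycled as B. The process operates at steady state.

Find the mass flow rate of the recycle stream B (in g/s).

3887 g/s

nitrogen enters only via F and leaves only via the purge: 1910×0.192 = 0.119×(nitrogen in R), and the absorber passes all nitrogen, so nitrogen in K = nitrogen in R = 3081.7 g/s.
methanol in K: m_A = 1910×0.808 + (1−0.119)·(1−0.510)·m_A, so m_A = 1543.3/0.5683 = 2715.6 g/s.
R = (1−0.510)×2715.6 + 3081.7 = 4412.3 g/s.
Recycle B = (1−0.119)×4412.3 = 3887.2 g/s.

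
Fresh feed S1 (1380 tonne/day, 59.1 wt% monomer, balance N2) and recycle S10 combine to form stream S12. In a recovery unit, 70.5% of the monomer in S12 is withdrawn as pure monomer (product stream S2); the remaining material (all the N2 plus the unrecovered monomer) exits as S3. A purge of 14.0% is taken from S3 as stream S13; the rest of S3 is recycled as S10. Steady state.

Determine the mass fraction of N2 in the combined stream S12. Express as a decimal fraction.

0.787

N2 enters only via S1 and leaves only via the purge: 1380×0.409 = 0.140×(N2 in S3), and the recovery unit passes all N2, so N2 in S12 = N2 in S3 = 4031.6 tonne/day.
monomer in S12: m_A = 1380×0.591 + (1−0.140)·(1−0.705)·m_A, so m_A = 815.58/0.7463 = 1092.8 tonne/day.
S12 = 1092.8 + 4031.6 = 5124.4 tonne/day.
N2 fraction in S12 = 4031.6/5124.4 = 0.787.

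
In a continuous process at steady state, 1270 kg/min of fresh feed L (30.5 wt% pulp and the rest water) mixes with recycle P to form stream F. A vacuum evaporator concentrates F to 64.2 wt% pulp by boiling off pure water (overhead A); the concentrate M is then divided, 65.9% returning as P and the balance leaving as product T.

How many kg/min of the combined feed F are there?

Overall pulp balance (none leaves overhead): pulp in fresh feed = pulp in product, i.e. 1270×0.305 = (1−0.659)·M·0.642.
M = 387.35/(0.642×0.341) = 1769.4 kg/min.
Recycle P = 0.659×1769.4 = 1166 kg/min.
Combined feed F = 1270 + 1166 = 2436 kg/min.

2436 kg/min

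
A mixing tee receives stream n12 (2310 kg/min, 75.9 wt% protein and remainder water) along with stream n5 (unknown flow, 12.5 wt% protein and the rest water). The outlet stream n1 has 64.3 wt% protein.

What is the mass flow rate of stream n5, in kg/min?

517.3 kg/min

Let n5 be the unknown flow. Total out = 2310 + n5.
protein balance: 1753.3 + 0.125·n5 = 0.643·(2310 + n5)
(0.125 − 0.643)·n5 = 0.643×2310 − 1753.3 = -267.96
n5 = -267.96 / -0.518 = 517.3 kg/min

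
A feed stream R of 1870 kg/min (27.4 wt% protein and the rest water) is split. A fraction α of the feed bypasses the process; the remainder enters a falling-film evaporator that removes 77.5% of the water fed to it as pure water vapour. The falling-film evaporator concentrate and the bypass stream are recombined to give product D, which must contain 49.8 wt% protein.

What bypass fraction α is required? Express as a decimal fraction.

0.201

All 1870×0.274 = 512.38 kg/min of protein reaches D, so D = 512.38/0.498 = 1028.9 kg/min and vapour = 841.12 kg/min.
The evaporator receives (1−α)·1870 of feed at 0.726 water and removes 0.775 of that water:
0.775×0.726×(1−α)×1870 = 841.12
(1−α) = 841.12/1052.2 = 0.7994;  α = 0.2006.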